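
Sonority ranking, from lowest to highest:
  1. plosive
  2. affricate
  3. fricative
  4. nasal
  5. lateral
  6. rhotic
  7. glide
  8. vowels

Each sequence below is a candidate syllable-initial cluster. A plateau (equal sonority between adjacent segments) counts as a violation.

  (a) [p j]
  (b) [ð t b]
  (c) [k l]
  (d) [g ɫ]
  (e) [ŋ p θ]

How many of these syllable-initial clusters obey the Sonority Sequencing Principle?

(a) 1-7 → obeys
(b) 3-1-1 → violates
(c) 1-5 → obeys
(d) 1-5 → obeys
(e) 4-1-3 → violates

3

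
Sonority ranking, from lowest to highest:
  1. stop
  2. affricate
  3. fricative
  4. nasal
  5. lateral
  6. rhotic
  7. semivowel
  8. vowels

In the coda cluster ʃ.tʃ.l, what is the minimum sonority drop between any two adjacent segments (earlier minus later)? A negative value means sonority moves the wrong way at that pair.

/ʃ/ is a fricative (sonority 3).
/tʃ/ is an affricate (sonority 2).
/l/ is a lateral (sonority 5).
/ʃ/→/tʃ/: change +1.
/tʃ/→/l/: change -3.
Minimum = -3.

-3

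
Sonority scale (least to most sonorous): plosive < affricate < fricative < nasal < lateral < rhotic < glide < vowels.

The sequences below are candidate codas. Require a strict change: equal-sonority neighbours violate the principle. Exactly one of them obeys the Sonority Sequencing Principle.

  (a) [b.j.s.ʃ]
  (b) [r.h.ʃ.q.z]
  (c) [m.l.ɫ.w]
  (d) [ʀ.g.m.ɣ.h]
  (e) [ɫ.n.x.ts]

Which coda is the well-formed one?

(a) [b.j.s.ʃ]: profile 1-7-3-3 — violates.
(b) [r.h.ʃ.q.z]: profile 6-3-3-1-3 — violates.
(c) [m.l.ɫ.w]: profile 4-5-5-7 — violates.
(d) [ʀ.g.m.ɣ.h]: profile 6-1-4-3-3 — violates.
(e) [ɫ.n.x.ts]: profile 5-4-3-2 — obeys.

e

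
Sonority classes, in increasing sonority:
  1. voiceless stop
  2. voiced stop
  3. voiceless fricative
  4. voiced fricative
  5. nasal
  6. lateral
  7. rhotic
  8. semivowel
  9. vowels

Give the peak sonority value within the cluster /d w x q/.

/d/ — voiced stop, sonority 2.
/w/ — semivowel, sonority 8.
/x/ — voiceless fricative, sonority 3.
/q/ — voiceless stop, sonority 1.
The maximum is 8.

8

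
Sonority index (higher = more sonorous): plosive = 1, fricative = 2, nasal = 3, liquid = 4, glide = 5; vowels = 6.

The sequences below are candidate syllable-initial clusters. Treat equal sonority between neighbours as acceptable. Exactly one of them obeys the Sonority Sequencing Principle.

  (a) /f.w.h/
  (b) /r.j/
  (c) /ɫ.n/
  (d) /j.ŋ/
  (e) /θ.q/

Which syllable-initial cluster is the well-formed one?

b

(a) /f.w.h/: profile 2-5-2 — violates.
(b) /r.j/: profile 4-5 — obeys.
(c) /ɫ.n/: profile 4-3 — violates.
(d) /j.ŋ/: profile 5-3 — violates.
(e) /θ.q/: profile 2-1 — violates.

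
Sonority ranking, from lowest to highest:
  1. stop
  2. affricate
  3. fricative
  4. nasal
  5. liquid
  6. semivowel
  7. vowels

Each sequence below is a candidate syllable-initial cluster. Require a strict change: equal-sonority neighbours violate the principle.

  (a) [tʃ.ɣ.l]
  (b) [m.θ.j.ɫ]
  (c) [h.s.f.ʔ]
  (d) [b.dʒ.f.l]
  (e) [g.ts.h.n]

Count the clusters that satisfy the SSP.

3

(a) sonority 2-3-5: well-formed.
(b) sonority 4-3-6-5: ill-formed.
(c) sonority 3-3-3-1: ill-formed.
(d) sonority 1-2-3-5: well-formed.
(e) sonority 1-2-3-4: well-formed.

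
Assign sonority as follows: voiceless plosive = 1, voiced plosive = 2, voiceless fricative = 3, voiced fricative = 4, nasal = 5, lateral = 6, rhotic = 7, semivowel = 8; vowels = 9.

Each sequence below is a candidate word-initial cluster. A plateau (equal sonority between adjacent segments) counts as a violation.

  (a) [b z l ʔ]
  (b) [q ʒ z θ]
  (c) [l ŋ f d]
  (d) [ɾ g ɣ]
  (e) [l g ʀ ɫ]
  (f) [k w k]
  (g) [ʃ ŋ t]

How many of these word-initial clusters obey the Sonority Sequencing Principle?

0

(a) [b z l ʔ]: profile 2-4-6-1 — violates.
(b) [q ʒ z θ]: profile 1-4-4-3 — violates.
(c) [l ŋ f d]: profile 6-5-3-2 — violates.
(d) [ɾ g ɣ]: profile 7-2-4 — violates.
(e) [l g ʀ ɫ]: profile 6-2-7-6 — violates.
(f) [k w k]: profile 1-8-1 — violates.
(g) [ʃ ŋ t]: profile 3-5-1 — violates.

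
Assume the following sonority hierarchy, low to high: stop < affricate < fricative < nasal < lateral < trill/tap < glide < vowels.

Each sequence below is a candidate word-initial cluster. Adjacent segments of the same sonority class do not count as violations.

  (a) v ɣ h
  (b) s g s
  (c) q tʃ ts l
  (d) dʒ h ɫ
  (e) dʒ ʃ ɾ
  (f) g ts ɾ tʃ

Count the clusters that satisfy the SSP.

(a) sonority 3-3-3: well-formed.
(b) sonority 3-1-3: ill-formed.
(c) sonority 1-2-2-5: well-formed.
(d) sonority 2-3-5: well-formed.
(e) sonority 2-3-6: well-formed.
(f) sonority 1-2-6-2: ill-formed.

4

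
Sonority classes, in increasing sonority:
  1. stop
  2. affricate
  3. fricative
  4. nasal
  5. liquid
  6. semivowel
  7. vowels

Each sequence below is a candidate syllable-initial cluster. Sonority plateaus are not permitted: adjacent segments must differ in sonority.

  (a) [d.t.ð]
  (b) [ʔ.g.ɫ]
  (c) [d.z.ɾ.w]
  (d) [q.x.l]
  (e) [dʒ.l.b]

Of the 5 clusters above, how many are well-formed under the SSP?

2

(a) [d.t.ð]: profile 1-1-3 — violates.
(b) [ʔ.g.ɫ]: profile 1-1-5 — violates.
(c) [d.z.ɾ.w]: profile 1-3-5-6 — obeys.
(d) [q.x.l]: profile 1-3-5 — obeys.
(e) [dʒ.l.b]: profile 2-5-1 — violates.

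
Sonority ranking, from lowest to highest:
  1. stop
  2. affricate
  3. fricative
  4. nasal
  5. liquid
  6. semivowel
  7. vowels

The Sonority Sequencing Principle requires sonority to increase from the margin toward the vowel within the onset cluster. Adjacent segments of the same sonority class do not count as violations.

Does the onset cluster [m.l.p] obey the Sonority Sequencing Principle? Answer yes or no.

no

/m/ — nasal, sonority 4.
/l/ — liquid, sonority 5.
/p/ — stop, sonority 1.
The profile is 4-5-1. Between /l/ (5) and /p/ (1) sonority does not rise, so the cluster violates the SSP.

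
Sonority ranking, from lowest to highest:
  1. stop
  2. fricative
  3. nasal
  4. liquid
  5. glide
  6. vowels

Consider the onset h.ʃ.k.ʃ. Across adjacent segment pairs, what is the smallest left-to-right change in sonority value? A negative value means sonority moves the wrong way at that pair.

/h/ is a fricative (sonority 2).
/ʃ/ is a fricative (sonority 2).
/k/ is a stop (sonority 1).
/ʃ/ is a fricative (sonority 2).
/h/→/ʃ/: change +0.
/ʃ/→/k/: change -1.
/k/→/ʃ/: change +1.
Minimum = -1.

-1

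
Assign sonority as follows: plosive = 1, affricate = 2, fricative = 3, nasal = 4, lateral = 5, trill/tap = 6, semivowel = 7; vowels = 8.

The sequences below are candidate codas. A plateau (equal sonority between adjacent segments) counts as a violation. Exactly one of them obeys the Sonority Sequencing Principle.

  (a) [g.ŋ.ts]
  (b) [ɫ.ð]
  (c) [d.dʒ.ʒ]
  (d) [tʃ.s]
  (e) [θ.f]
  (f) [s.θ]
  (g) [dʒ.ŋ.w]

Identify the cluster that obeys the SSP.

(a) 1-4-2 → violates
(b) 5-3 → obeys
(c) 1-2-3 → violates
(d) 2-3 → violates
(e) 3-3 → violates
(f) 3-3 → violates
(g) 2-4-7 → violates

b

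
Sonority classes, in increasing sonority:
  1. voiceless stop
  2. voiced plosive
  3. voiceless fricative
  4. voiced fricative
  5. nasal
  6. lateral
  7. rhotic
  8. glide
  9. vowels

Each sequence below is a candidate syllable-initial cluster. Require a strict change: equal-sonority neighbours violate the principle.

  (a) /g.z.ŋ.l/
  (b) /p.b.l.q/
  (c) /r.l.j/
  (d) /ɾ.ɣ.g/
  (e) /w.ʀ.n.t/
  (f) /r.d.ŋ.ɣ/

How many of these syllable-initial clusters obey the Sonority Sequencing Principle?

(a) sonority 2-4-5-6: well-formed.
(b) sonority 1-2-6-1: ill-formed.
(c) sonority 7-6-8: ill-formed.
(d) sonority 7-4-2: ill-formed.
(e) sonority 8-7-5-1: ill-formed.
(f) sonority 7-2-5-4: ill-formed.

1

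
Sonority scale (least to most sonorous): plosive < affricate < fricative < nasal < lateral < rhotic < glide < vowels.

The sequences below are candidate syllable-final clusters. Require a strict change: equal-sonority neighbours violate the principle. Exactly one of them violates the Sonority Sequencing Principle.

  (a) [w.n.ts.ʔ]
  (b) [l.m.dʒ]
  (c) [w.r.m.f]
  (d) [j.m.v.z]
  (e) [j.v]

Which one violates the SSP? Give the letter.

d

(a) sonority 7-4-2-1: well-formed.
(b) sonority 5-4-2: well-formed.
(c) sonority 7-6-4-3: well-formed.
(d) sonority 7-4-3-3: ill-formed.
(e) sonority 7-3: well-formed.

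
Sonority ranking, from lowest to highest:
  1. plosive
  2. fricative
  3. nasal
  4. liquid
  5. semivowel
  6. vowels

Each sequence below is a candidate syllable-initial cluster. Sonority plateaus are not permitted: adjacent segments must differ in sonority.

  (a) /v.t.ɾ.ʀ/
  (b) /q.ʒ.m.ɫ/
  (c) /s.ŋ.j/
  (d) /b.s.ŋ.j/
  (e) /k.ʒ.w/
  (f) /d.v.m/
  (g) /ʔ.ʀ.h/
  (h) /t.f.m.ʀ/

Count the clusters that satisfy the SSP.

(a) /v.t.ɾ.ʀ/: profile 2-1-4-4 — violates.
(b) /q.ʒ.m.ɫ/: profile 1-2-3-4 — obeys.
(c) /s.ŋ.j/: profile 2-3-5 — obeys.
(d) /b.s.ŋ.j/: profile 1-2-3-5 — obeys.
(e) /k.ʒ.w/: profile 1-2-5 — obeys.
(f) /d.v.m/: profile 1-2-3 — obeys.
(g) /ʔ.ʀ.h/: profile 1-4-2 — violates.
(h) /t.f.m.ʀ/: profile 1-2-3-4 — obeys.

6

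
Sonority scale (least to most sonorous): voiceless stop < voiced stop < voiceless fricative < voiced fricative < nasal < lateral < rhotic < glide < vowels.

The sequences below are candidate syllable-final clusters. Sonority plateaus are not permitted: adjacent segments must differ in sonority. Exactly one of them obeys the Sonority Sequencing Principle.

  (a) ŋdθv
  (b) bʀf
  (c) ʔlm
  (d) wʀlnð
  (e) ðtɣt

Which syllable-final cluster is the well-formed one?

d

(a) 5-2-3-4 → violates
(b) 2-7-3 → violates
(c) 1-6-5 → violates
(d) 8-7-6-5-4 → obeys
(e) 4-1-4-1 → violates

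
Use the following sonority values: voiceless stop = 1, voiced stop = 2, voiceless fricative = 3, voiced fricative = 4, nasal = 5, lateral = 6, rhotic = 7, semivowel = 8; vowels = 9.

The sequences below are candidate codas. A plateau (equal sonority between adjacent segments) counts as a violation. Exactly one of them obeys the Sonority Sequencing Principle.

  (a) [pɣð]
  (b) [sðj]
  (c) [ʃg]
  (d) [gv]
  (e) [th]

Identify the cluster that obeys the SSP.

c

(a) [pɣð]: profile 1-4-4 — violates.
(b) [sðj]: profile 3-4-8 — violates.
(c) [ʃg]: profile 3-2 — obeys.
(d) [gv]: profile 2-4 — violates.
(e) [th]: profile 1-3 — violates.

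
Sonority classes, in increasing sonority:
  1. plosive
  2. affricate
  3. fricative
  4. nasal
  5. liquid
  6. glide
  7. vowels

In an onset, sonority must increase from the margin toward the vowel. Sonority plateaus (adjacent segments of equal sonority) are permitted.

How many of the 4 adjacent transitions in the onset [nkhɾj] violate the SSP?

/n/: nasal = 4.
/k/: plosive = 1.
/h/: fricative = 3.
/ɾ/: liquid = 5.
/j/: glide = 6.
/n/→/k/: 4→1 (does not rise) — violation.
/k/→/h/: 1→3 (rises) — ok.
/h/→/ɾ/: 3→5 (rises) — ok.
/ɾ/→/j/: 5→6 (rises) — ok.

1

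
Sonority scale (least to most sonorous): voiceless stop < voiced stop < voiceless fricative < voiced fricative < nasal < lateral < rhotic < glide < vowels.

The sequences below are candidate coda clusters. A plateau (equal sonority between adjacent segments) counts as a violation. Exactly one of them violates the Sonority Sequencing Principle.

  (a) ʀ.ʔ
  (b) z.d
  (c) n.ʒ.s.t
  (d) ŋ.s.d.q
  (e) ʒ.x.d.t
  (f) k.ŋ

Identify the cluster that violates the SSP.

f

(a) 7-1 → obeys
(b) 4-2 → obeys
(c) 5-4-3-1 → obeys
(d) 5-3-2-1 → obeys
(e) 4-3-2-1 → obeys
(f) 1-5 → violates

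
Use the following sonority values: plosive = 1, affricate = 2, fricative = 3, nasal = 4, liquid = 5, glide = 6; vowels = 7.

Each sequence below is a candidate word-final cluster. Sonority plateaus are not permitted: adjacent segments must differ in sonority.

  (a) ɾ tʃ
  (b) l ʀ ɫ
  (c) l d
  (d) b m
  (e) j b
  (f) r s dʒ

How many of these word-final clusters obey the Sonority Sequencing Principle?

4

(a) ɾ tʃ: profile 5-2 — obeys.
(b) l ʀ ɫ: profile 5-5-5 — violates.
(c) l d: profile 5-1 — obeys.
(d) b m: profile 1-4 — violates.
(e) j b: profile 6-1 — obeys.
(f) r s dʒ: profile 5-3-2 — obeys.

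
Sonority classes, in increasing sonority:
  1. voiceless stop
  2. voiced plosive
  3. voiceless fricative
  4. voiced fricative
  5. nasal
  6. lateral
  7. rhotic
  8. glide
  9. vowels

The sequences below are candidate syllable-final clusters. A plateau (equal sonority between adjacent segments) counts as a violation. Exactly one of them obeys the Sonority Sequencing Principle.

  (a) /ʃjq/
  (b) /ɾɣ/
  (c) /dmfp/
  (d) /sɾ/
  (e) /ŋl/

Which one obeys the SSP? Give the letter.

(a) 3-8-1 → violates
(b) 7-4 → obeys
(c) 2-5-3-1 → violates
(d) 3-7 → violates
(e) 5-6 → violates

b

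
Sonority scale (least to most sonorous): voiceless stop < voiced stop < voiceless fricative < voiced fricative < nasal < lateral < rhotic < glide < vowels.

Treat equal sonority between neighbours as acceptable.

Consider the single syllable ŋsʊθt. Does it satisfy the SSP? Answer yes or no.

no

Onset: /ŋ/ is a nasal (sonority 5), /s/ is a voiceless fricative (sonority 3); then the nucleus /ʊ/ (sonority 9).
Onset profile 5-3-9 — does not rise throughout.
Coda: /θ/ is a voiceless fricative (sonority 3), /t/ is a voiceless stop (sonority 1).
Coda profile 9-3-1 — falls from the nucleus.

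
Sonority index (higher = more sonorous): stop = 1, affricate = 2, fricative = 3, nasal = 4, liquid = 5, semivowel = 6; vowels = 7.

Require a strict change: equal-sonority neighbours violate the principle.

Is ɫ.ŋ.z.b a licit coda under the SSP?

yes

/ɫ/ is a liquid (sonority 5).
/ŋ/ is a nasal (sonority 4).
/z/ is a fricative (sonority 3).
/b/ is a stop (sonority 1).
The profile 5-4-3-1 strictly falls, so the coda satisfies the SSP.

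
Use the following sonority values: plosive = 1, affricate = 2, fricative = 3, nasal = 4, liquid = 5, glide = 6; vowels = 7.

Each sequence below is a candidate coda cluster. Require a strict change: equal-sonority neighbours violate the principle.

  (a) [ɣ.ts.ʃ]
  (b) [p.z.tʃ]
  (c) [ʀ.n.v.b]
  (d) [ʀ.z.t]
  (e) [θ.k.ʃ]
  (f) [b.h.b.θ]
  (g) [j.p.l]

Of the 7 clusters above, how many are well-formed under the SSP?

(a) sonority 3-2-3: ill-formed.
(b) sonority 1-3-2: ill-formed.
(c) sonority 5-4-3-1: well-formed.
(d) sonority 5-3-1: well-formed.
(e) sonority 3-1-3: ill-formed.
(f) sonority 1-3-1-3: ill-formed.
(g) sonority 6-1-5: ill-formed.

2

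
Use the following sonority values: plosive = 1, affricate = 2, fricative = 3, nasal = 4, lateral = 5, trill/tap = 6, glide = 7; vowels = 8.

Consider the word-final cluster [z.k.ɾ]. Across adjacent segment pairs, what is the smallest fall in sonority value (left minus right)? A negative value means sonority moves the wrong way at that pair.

/z/ is a fricative (sonority 3).
/k/ is a plosive (sonority 1).
/ɾ/ is a trill/tap (sonority 6).
/z/→/k/: change +2.
/k/→/ɾ/: change -5.
Minimum = -5.

-5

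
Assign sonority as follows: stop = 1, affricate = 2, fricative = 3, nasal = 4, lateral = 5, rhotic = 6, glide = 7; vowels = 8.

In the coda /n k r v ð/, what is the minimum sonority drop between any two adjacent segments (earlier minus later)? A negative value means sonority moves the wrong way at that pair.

-5

/n/ — nasal, sonority 4.
/k/ — stop, sonority 1.
/r/ — rhotic, sonority 6.
/v/ — fricative, sonority 3.
/ð/ — fricative, sonority 3.
/n/→/k/: change +3.
/k/→/r/: change -5.
/r/→/v/: change +3.
/v/→/ð/: change +0.
Minimum = -5.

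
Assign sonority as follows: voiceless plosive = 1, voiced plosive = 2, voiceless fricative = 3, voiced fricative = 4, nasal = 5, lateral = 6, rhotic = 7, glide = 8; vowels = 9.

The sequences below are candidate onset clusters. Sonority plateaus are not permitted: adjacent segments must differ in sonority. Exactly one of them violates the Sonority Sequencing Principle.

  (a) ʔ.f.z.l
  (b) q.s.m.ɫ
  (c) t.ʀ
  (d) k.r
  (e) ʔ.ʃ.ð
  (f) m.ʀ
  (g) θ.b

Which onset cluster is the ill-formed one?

g

(a) sonority 1-3-4-6: well-formed.
(b) sonority 1-3-5-6: well-formed.
(c) sonority 1-7: well-formed.
(d) sonority 1-7: well-formed.
(e) sonority 1-3-4: well-formed.
(f) sonority 5-7: well-formed.
(g) sonority 3-2: ill-formed.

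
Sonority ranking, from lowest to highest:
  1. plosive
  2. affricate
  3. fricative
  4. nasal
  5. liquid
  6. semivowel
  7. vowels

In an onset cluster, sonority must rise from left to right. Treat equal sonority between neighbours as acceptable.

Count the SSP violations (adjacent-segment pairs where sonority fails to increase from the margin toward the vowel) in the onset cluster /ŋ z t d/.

/ŋ/ — nasal, sonority 4.
/z/ — fricative, sonority 3.
/t/ — plosive, sonority 1.
/d/ — plosive, sonority 1.
/ŋ/→/z/: 4→3 (does not rise) — violation.
/z/→/t/: 3→1 (does not rise) — violation.
/t/→/d/: 1→1 (plateau, allowed) — ok.

2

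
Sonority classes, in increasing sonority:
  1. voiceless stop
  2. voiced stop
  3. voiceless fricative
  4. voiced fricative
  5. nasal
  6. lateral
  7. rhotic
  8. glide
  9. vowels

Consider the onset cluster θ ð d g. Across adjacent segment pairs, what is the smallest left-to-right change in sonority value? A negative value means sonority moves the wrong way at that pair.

-2

/θ/: voiceless fricative = 3.
/ð/: voiced fricative = 4.
/d/: voiced stop = 2.
/g/: voiced stop = 2.
/θ/→/ð/: change +1.
/ð/→/d/: change -2.
/d/→/g/: change +0.
Minimum = -2.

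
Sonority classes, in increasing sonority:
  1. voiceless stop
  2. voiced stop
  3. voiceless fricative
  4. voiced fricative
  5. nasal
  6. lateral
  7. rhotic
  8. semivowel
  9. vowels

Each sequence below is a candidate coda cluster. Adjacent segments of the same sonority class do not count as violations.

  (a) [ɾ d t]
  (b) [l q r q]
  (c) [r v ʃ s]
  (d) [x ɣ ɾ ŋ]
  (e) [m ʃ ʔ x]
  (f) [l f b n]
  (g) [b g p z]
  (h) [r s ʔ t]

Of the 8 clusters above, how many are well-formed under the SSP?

3

(a) 7-2-1 → obeys
(b) 6-1-7-1 → violates
(c) 7-4-3-3 → obeys
(d) 3-4-7-5 → violates
(e) 5-3-1-3 → violates
(f) 6-3-2-5 → violates
(g) 2-2-1-4 → violates
(h) 7-3-1-1 → obeys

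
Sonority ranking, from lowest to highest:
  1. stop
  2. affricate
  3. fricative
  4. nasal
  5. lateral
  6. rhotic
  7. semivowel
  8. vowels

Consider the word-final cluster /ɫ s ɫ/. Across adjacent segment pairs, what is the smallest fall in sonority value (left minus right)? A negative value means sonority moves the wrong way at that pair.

-2

/ɫ/: lateral = 5.
/s/: fricative = 3.
/ɫ/: lateral = 5.
/ɫ/→/s/: change +2.
/s/→/ɫ/: change -2.
Minimum = -2.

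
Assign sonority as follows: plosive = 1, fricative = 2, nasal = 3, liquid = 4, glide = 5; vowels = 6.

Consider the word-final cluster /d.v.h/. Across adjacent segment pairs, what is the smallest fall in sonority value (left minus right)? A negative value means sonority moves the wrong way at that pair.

/d/ is a plosive (sonority 1).
/v/ is a fricative (sonority 2).
/h/ is a fricative (sonority 2).
/d/→/v/: change -1.
/v/→/h/: change +0.
Minimum = -1.

-1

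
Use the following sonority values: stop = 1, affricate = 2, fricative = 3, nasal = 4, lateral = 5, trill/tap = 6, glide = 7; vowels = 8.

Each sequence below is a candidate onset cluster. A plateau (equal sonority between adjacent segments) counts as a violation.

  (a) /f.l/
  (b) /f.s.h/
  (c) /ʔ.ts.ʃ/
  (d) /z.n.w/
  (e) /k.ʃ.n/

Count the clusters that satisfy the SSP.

(a) sonority 3-5: well-formed.
(b) sonority 3-3-3: ill-formed.
(c) sonority 1-2-3: well-formed.
(d) sonority 3-4-7: well-formed.
(e) sonority 1-3-4: well-formed.

4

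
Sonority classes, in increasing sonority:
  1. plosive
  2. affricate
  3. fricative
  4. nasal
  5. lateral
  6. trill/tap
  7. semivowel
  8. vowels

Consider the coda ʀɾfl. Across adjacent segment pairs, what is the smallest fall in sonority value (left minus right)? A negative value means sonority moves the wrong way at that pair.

/ʀ/ — trill/tap, sonority 6.
/ɾ/ — trill/tap, sonority 6.
/f/ — fricative, sonority 3.
/l/ — lateral, sonority 5.
/ʀ/→/ɾ/: change +0.
/ɾ/→/f/: change +3.
/f/→/l/: change -2.
Minimum = -2.

-2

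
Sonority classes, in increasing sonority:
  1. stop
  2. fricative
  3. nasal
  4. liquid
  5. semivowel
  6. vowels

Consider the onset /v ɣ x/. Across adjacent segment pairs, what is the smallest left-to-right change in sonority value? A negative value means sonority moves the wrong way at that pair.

/v/ is a fricative (sonority 2).
/ɣ/ is a fricative (sonority 2).
/x/ is a fricative (sonority 2).
/v/→/ɣ/: change +0.
/ɣ/→/x/: change +0.
Minimum = 0.

0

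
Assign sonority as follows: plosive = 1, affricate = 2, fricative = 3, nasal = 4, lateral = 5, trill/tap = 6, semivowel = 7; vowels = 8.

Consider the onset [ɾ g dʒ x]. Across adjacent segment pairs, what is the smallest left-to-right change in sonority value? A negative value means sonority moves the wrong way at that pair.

/ɾ/ is a trill/tap (sonority 6).
/g/ is a plosive (sonority 1).
/dʒ/ is an affricate (sonority 2).
/x/ is a fricative (sonority 3).
/ɾ/→/g/: change -5.
/g/→/dʒ/: change +1.
/dʒ/→/x/: change +1.
Minimum = -5.

-5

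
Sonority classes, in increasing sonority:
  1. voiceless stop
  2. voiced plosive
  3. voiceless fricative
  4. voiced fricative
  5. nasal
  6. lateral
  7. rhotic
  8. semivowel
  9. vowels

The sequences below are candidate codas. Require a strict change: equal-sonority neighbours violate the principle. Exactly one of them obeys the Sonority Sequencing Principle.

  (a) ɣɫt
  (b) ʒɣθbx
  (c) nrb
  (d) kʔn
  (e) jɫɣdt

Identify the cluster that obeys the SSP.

(a) ɣɫt: profile 4-6-1 — violates.
(b) ʒɣθbx: profile 4-4-3-2-3 — violates.
(c) nrb: profile 5-7-2 — violates.
(d) kʔn: profile 1-1-5 — violates.
(e) jɫɣdt: profile 8-6-4-2-1 — obeys.

e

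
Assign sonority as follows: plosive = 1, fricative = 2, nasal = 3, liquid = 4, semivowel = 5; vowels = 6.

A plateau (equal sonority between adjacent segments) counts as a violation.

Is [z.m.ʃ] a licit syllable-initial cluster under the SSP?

no

/z/ is a fricative (sonority 2).
/m/ is a nasal (sonority 3).
/ʃ/ is a fricative (sonority 2).
The profile is 2-3-2. Between /m/ (3) and /ʃ/ (2) sonority does not rise, so the cluster violates the SSP.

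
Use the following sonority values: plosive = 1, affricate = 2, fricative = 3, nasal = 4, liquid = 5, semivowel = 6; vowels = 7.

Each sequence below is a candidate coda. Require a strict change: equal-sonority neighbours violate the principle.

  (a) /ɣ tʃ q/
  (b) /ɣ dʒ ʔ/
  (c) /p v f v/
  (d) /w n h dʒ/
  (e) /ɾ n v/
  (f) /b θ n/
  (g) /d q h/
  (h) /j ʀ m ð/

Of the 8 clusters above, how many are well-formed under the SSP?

5

(a) 3-2-1 → obeys
(b) 3-2-1 → obeys
(c) 1-3-3-3 → violates
(d) 6-4-3-2 → obeys
(e) 5-4-3 → obeys
(f) 1-3-4 → violates
(g) 1-1-3 → violates
(h) 6-5-4-3 → obeys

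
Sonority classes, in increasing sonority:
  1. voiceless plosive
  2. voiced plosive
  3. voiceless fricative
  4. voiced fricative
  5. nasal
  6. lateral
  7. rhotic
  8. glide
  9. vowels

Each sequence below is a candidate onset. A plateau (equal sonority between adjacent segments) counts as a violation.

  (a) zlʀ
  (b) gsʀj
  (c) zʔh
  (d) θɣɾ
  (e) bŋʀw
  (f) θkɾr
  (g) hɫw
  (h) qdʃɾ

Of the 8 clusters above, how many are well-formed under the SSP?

6

(a) zlʀ: profile 4-6-7 — obeys.
(b) gsʀj: profile 2-3-7-8 — obeys.
(c) zʔh: profile 4-1-3 — violates.
(d) θɣɾ: profile 3-4-7 — obeys.
(e) bŋʀw: profile 2-5-7-8 — obeys.
(f) θkɾr: profile 3-1-7-7 — violates.
(g) hɫw: profile 3-6-8 — obeys.
(h) qdʃɾ: profile 1-2-3-7 — obeys.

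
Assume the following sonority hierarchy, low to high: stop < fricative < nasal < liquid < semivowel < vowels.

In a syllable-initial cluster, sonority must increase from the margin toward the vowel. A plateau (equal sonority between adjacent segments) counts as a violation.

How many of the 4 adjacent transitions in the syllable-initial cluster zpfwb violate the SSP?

2

/z/ — fricative, sonority 2.
/p/ — stop, sonority 1.
/f/ — fricative, sonority 2.
/w/ — semivowel, sonority 5.
/b/ — stop, sonority 1.
/z/→/p/: 2→1 (does not rise) — violation.
/p/→/f/: 1→2 (rises) — ok.
/f/→/w/: 2→5 (rises) — ok.
/w/→/b/: 5→1 (does not rise) — violation.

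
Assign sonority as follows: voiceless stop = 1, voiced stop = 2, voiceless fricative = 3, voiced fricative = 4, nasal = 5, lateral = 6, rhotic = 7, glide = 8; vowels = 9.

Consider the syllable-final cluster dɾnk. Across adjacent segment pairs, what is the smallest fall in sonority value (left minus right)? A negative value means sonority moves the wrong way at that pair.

/d/: voiced stop = 2.
/ɾ/: rhotic = 7.
/n/: nasal = 5.
/k/: voiceless stop = 1.
/d/→/ɾ/: change -5.
/ɾ/→/n/: change +2.
/n/→/k/: change +4.
Minimum = -5.

-5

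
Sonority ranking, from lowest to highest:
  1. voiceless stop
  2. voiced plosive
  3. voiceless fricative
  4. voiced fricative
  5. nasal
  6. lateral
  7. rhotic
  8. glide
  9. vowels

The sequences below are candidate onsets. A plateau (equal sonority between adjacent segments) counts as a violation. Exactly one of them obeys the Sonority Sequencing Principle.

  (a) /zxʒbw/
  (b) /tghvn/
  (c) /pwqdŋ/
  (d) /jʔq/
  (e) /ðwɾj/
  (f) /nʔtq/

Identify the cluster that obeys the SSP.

(a) sonority 4-3-4-2-8: ill-formed.
(b) sonority 1-2-3-4-5: well-formed.
(c) sonority 1-8-1-2-5: ill-formed.
(d) sonority 8-1-1: ill-formed.
(e) sonority 4-8-7-8: ill-formed.
(f) sonority 5-1-1-1: ill-formed.

b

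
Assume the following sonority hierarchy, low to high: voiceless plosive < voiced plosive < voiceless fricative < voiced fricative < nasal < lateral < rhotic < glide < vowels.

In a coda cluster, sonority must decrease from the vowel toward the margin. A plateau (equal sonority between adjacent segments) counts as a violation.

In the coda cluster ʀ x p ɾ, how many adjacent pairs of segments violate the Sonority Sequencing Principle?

1

/ʀ/: rhotic = 7.
/x/: voiceless fricative = 3.
/p/: voiceless plosive = 1.
/ɾ/: rhotic = 7.
/ʀ/→/x/: 7→3 (falls) — ok.
/x/→/p/: 3→1 (falls) — ok.
/p/→/ɾ/: 1→7 (does not fall) — violation.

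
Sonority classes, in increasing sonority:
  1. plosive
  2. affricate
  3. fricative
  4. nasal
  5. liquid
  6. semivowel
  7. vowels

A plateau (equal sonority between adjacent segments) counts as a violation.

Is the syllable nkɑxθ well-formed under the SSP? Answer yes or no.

no

Onset: /n/ is a nasal (sonority 4), /k/ is a plosive (sonority 1); then the nucleus /ɑ/ (sonority 7).
Onset profile 4-1-7 — does not strictly rise throughout.
Coda: /x/ is a fricative (sonority 3), /θ/ is a fricative (sonority 3).
Coda profile 7-3-3 — does not strictly fall throughout.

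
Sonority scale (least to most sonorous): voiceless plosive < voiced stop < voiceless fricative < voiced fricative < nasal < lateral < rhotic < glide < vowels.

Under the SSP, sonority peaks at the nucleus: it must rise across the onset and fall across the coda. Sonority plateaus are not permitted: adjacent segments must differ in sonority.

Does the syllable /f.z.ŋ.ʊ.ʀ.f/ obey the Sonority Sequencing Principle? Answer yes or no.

Onset: /f/ is a voiceless fricative (sonority 3), /z/ is a voiced fricative (sonority 4), /ŋ/ is a nasal (sonority 5); then the nucleus /ʊ/ (sonority 9).
Onset profile 3-4-5-9 — rises to the nucleus.
Coda: /ʀ/ is a rhotic (sonority 7), /f/ is a voiceless fricative (sonority 3).
Coda profile 9-7-3 — falls from the nucleus.

yes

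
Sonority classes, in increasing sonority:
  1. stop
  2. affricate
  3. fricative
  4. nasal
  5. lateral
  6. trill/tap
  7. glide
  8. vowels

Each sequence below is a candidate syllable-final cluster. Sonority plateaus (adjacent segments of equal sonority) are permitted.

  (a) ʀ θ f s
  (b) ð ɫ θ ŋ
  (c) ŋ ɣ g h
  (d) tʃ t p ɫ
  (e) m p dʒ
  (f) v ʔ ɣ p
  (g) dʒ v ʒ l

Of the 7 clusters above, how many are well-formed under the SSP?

(a) ʀ θ f s: profile 6-3-3-3 — obeys.
(b) ð ɫ θ ŋ: profile 3-5-3-4 — violates.
(c) ŋ ɣ g h: profile 4-3-1-3 — violates.
(d) tʃ t p ɫ: profile 2-1-1-5 — violates.
(e) m p dʒ: profile 4-1-2 — violates.
(f) v ʔ ɣ p: profile 3-1-3-1 — violates.
(g) dʒ v ʒ l: profile 2-3-3-5 — violates.

1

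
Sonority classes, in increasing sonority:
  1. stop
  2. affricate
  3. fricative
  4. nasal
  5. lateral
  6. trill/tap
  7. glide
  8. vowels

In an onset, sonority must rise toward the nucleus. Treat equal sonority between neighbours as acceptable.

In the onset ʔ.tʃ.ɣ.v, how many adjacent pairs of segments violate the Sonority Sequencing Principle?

/ʔ/ — stop, sonority 1.
/tʃ/ — affricate, sonority 2.
/ɣ/ — fricative, sonority 3.
/v/ — fricative, sonority 3.
/ʔ/→/tʃ/: 1→2 (rises) — ok.
/tʃ/→/ɣ/: 2→3 (rises) — ok.
/ɣ/→/v/: 3→3 (plateau, allowed) — ok.

0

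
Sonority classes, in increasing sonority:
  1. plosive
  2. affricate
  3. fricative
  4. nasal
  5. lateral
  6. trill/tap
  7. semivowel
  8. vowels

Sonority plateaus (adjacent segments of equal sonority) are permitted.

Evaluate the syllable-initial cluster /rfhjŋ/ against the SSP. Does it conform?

no

/r/ — trill/tap, sonority 6.
/f/ — fricative, sonority 3.
/h/ — fricative, sonority 3.
/j/ — semivowel, sonority 7.
/ŋ/ — nasal, sonority 4.
The profile is 6-3-3-7-4. Between /r/ (6) and /f/ (3) sonority does not rise, so the cluster violates the SSP.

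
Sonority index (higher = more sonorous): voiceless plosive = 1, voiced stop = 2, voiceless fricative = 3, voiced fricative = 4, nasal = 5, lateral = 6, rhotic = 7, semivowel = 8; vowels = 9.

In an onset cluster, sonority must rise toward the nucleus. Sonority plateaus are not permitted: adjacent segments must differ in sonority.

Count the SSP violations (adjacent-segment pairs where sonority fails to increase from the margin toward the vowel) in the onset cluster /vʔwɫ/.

2

/v/ is a voiced fricative (sonority 4).
/ʔ/ is a voiceless plosive (sonority 1).
/w/ is a semivowel (sonority 8).
/ɫ/ is a lateral (sonority 6).
/v/→/ʔ/: 4→1 (does not rise) — violation.
/ʔ/→/w/: 1→8 (rises) — ok.
/w/→/ɫ/: 8→6 (does not rise) — violation.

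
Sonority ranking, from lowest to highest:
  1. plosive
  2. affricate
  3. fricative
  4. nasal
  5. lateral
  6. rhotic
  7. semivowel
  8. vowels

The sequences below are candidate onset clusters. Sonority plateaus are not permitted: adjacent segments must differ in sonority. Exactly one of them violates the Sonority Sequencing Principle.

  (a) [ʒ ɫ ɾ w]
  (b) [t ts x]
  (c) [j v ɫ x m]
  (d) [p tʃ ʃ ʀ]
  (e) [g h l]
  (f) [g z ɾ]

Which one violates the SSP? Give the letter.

(a) sonority 3-5-6-7: well-formed.
(b) sonority 1-2-3: well-formed.
(c) sonority 7-3-5-3-4: ill-formed.
(d) sonority 1-2-3-6: well-formed.
(e) sonority 1-3-5: well-formed.
(f) sonority 1-3-6: well-formed.

c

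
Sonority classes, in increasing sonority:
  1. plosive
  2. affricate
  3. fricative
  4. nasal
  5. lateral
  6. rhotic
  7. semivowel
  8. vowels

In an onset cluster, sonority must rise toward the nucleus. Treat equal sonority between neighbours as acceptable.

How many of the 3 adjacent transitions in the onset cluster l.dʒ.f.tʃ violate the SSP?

/l/: lateral = 5.
/dʒ/: affricate = 2.
/f/: fricative = 3.
/tʃ/: affricate = 2.
/l/→/dʒ/: 5→2 (does not rise) — violation.
/dʒ/→/f/: 2→3 (rises) — ok.
/f/→/tʃ/: 3→2 (does not rise) — violation.

2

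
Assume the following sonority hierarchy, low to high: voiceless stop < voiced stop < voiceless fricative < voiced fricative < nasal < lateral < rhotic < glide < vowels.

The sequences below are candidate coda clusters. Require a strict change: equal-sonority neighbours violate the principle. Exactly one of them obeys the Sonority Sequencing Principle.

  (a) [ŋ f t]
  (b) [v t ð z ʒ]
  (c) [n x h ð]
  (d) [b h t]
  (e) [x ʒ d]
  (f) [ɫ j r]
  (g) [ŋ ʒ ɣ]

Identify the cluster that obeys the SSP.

a

(a) [ŋ f t]: profile 5-3-1 — obeys.
(b) [v t ð z ʒ]: profile 4-1-4-4-4 — violates.
(c) [n x h ð]: profile 5-3-3-4 — violates.
(d) [b h t]: profile 2-3-1 — violates.
(e) [x ʒ d]: profile 3-4-2 — violates.
(f) [ɫ j r]: profile 6-8-7 — violates.
(g) [ŋ ʒ ɣ]: profile 5-4-4 — violates.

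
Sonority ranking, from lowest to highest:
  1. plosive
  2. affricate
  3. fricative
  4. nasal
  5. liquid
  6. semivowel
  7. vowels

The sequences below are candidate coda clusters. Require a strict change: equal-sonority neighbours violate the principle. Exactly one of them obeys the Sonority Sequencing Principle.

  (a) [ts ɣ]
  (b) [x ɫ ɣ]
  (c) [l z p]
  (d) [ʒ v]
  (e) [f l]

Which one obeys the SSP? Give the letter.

(a) sonority 2-3: ill-formed.
(b) sonority 3-5-3: ill-formed.
(c) sonority 5-3-1: well-formed.
(d) sonority 3-3: ill-formed.
(e) sonority 3-5: ill-formed.

c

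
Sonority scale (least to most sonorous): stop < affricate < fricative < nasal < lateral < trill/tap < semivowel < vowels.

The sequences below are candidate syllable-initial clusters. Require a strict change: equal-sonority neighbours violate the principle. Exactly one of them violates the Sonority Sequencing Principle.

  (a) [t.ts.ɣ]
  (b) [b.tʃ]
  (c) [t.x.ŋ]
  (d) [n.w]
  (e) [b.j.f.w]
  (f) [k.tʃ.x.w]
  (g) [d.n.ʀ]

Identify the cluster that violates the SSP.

(a) [t.ts.ɣ]: profile 1-2-3 — obeys.
(b) [b.tʃ]: profile 1-2 — obeys.
(c) [t.x.ŋ]: profile 1-3-4 — obeys.
(d) [n.w]: profile 4-7 — obeys.
(e) [b.j.f.w]: profile 1-7-3-7 — violates.
(f) [k.tʃ.x.w]: profile 1-2-3-7 — obeys.
(g) [d.n.ʀ]: profile 1-4-6 — obeys.

e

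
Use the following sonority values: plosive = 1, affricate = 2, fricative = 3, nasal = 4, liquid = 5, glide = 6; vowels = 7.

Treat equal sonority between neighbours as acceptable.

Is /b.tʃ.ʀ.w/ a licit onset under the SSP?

yes

/b/ is a plosive (sonority 1).
/tʃ/ is an affricate (sonority 2).
/ʀ/ is a liquid (sonority 5).
/w/ is a glide (sonority 6).
The profile 1-2-5-6 strictly rises, so the onset satisfies the SSP.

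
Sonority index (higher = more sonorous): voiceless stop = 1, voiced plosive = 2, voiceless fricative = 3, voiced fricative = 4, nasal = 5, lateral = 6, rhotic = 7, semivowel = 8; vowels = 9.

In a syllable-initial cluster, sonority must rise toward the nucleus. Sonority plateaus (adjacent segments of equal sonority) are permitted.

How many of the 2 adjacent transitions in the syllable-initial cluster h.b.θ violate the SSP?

/h/ is a voiceless fricative (sonority 3).
/b/ is a voiced plosive (sonority 2).
/θ/ is a voiceless fricative (sonority 3).
/h/→/b/: 3→2 (does not rise) — violation.
/b/→/θ/: 2→3 (rises) — ok.

1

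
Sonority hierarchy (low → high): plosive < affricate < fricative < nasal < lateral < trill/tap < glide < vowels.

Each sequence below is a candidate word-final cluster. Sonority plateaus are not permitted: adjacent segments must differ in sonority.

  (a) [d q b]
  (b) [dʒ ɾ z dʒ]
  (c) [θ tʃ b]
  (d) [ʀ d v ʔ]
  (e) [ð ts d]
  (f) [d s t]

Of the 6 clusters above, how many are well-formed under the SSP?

(a) [d q b]: profile 1-1-1 — violates.
(b) [dʒ ɾ z dʒ]: profile 2-6-3-2 — violates.
(c) [θ tʃ b]: profile 3-2-1 — obeys.
(d) [ʀ d v ʔ]: profile 6-1-3-1 — violates.
(e) [ð ts d]: profile 3-2-1 — obeys.
(f) [d s t]: profile 1-3-1 — violates.

2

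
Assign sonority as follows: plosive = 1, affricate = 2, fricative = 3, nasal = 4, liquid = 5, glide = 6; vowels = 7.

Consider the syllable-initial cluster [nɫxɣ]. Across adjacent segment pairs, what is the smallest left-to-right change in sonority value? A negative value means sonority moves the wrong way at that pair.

-2

/n/ is a nasal (sonority 4).
/ɫ/ is a liquid (sonority 5).
/x/ is a fricative (sonority 3).
/ɣ/ is a fricative (sonority 3).
/n/→/ɫ/: change +1.
/ɫ/→/x/: change -2.
/x/→/ɣ/: change +0.
Minimum = -2.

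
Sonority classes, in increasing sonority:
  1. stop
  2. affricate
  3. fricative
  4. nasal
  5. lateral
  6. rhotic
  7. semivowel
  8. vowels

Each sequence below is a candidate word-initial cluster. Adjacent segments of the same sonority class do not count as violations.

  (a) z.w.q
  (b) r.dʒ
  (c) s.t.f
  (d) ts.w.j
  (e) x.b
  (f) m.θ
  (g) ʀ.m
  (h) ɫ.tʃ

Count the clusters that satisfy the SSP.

(a) 3-7-1 → violates
(b) 6-2 → violates
(c) 3-1-3 → violates
(d) 2-7-7 → obeys
(e) 3-1 → violates
(f) 4-3 → violates
(g) 6-4 → violates
(h) 5-2 → violates

1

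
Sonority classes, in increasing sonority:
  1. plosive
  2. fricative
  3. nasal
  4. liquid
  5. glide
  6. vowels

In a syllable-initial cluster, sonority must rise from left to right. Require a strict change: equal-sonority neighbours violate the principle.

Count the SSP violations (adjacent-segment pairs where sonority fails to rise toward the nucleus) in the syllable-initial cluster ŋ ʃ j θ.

/ŋ/ — nasal, sonority 3.
/ʃ/ — fricative, sonority 2.
/j/ — glide, sonority 5.
/θ/ — fricative, sonority 2.
/ŋ/→/ʃ/: 3→2 (does not rise) — violation.
/ʃ/→/j/: 2→5 (rises) — ok.
/j/→/θ/: 5→2 (does not rise) — violation.

2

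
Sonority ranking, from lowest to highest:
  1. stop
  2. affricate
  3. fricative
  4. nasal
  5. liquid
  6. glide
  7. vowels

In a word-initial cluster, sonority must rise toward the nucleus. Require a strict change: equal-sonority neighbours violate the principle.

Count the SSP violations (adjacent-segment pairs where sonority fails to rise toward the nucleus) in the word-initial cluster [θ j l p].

/θ/ — fricative, sonority 3.
/j/ — glide, sonority 6.
/l/ — liquid, sonority 5.
/p/ — stop, sonority 1.
/θ/→/j/: 3→6 (rises) — ok.
/j/→/l/: 6→5 (does not rise) — violation.
/l/→/p/: 5→1 (does not rise) — violation.

2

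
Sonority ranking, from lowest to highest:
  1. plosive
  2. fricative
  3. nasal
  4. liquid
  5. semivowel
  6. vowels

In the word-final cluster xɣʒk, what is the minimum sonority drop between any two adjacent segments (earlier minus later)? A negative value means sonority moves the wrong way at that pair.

/x/ is a fricative (sonority 2).
/ɣ/ is a fricative (sonority 2).
/ʒ/ is a fricative (sonority 2).
/k/ is a plosive (sonority 1).
/x/→/ɣ/: change +0.
/ɣ/→/ʒ/: change +0.
/ʒ/→/k/: change +1.
Minimum = 0.

0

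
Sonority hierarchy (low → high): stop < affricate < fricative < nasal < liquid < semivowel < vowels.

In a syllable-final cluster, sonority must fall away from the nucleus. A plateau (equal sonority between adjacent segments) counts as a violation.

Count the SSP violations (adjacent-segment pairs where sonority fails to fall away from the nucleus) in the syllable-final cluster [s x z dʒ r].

3

/s/ — fricative, sonority 3.
/x/ — fricative, sonority 3.
/z/ — fricative, sonority 3.
/dʒ/ — affricate, sonority 2.
/r/ — liquid, sonority 5.
/s/→/x/: 3→3 (plateau) — violation.
/x/→/z/: 3→3 (plateau) — violation.
/z/→/dʒ/: 3→2 (falls) — ok.
/dʒ/→/r/: 2→5 (does not fall) — violation.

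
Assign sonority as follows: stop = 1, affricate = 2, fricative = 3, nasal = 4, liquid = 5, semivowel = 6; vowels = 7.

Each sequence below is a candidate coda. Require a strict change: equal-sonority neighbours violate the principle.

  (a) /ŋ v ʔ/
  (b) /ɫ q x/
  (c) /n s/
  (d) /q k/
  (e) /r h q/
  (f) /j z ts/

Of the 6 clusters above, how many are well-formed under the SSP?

(a) 4-3-1 → obeys
(b) 5-1-3 → violates
(c) 4-3 → obeys
(d) 1-1 → violates
(e) 5-3-1 → obeys
(f) 6-3-2 → obeys

4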